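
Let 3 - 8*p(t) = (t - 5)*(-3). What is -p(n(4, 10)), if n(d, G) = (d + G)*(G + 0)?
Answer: -51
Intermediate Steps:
n(d, G) = G*(G + d) (n(d, G) = (G + d)*G = G*(G + d))
p(t) = -3/2 + 3*t/8 (p(t) = 3/8 - (t - 5)*(-3)/8 = 3/8 - (-5 + t)*(-3)/8 = 3/8 - (15 - 3*t)/8 = 3/8 + (-15/8 + 3*t/8) = -3/2 + 3*t/8)
-p(n(4, 10)) = -(-3/2 + 3*(10*(10 + 4))/8) = -(-3/2 + 3*(10*14)/8) = -(-3/2 + (3/8)*140) = -(-3/2 + 105/2) = -1*51 = -51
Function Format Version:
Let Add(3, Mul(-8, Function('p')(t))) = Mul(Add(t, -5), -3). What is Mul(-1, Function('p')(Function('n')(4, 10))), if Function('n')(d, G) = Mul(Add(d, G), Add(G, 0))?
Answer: -51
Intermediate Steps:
Function('n')(d, G) = Mul(G, Add(G, d)) (Function('n')(d, G) = Mul(Add(G, d), G) = Mul(G, Add(G, d)))
Function('p')(t) = Add(Rational(-3, 2), Mul(Rational(3, 8), t)) (Function('p')(t) = Add(Rational(3, 8), Mul(Rational(-1, 8), Mul(Add(t, -5), -3))) = Add(Rational(3, 8), Mul(Rational(-1, 8), Mul(Add(-5, t), -3))) = Add(Rational(3, 8), Mul(Rational(-1, 8), Add(15, Mul(-3, t)))) = Add(Rational(3, 8), Add(Rational(-15, 8), Mul(Rational(3, 8), t))) = Add(Rational(-3, 2), Mul(Rational(3, 8), t)))
Mul(-1, Function('p')(Function('n')(4, 10))) = Mul(-1, Add(Rational(-3, 2), Mul(Rational(3, 8), Mul(10, Add(10, 4))))) = Mul(-1, Add(Rational(-3, 2), Mul(Rational(3, 8), Mul(10, 14)))) = Mul(-1, Add(Rational(-3, 2), Mul(Rational(3, 8), 140))) = Mul(-1, Add(Rational(-3, 2), Rational(105, 2))) = Mul(-1, 51) = -51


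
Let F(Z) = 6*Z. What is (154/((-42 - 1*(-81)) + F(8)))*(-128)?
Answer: -19712/87 ≈ -226.57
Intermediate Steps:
(154/((-42 - 1*(-81)) + F(8)))*(-128) = (154/((-42 - 1*(-81)) + 6*8))*(-128) = (154/((-42 + 81) + 48))*(-128) = (154/(39 + 48))*(-128) = (154/87)*(-128) = -19712/87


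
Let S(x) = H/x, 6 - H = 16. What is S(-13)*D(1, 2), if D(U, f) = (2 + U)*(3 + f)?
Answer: 150/13 ≈ 11.538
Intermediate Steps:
H = -10 (H = 6 - 1*16 = 6 - 16 = -10)
S(x) = -10/x
S(-13)*D(1, 2) = (-10/(-13))*(6 + 2*2 + 3*1 + 1*2) = (-10*(-1/13))*(6 + 4 + 3 + 2) = (10/13)*15 = 150/13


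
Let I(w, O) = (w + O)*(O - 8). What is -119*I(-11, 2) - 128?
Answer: -6554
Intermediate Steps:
I(w, O) = (-8 + O)*(O + w) (I(w, O) = (O + w)*(-8 + O) = (-8 + O)*(O + w))
-119*I(-11, 2) - 128 = -119*(2² - 8*2 - 8*(-11) + 2*(-11)) - 128 = -119*(4 - 16 + 88 - 22) - 128 = -119*54 - 128 = -6426 - 128 = -6554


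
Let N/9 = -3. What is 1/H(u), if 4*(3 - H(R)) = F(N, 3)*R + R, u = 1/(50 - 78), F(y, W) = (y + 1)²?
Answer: 112/1013 ≈ 0.11056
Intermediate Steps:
N = -27 (N = 9*(-3) = -27)
F(y, W) = (1 + y)²
u = -1/28 (u = 1/(-28) = -1/28 ≈ -0.035714)
H(R) = 3 - 677*R/4 (H(R) = 3 - ((1 - 27)²*R + R)/4 = 3 - ((-26)²*R + R)/4 = 3 - (676*R + R)/4 = 3 - 677*R/4)
1/H(u) = 1/(3 - 677/4*(-1/28)) = 1/(3 + 677/112) = 1/(1013/112) = 112/1013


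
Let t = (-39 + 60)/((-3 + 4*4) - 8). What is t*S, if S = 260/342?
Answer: 182/57 ≈ 3.1930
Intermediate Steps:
t = 21/5 (t = 21/((-3 + 16) - 8) = 21/(13 - 8) = 21/5 ≈ 4.2000)
S = 130/171 (S = 260*(1/342) = 130/171 ≈ 0.76023)
t*S = (21/5)*(130/171) = 182/57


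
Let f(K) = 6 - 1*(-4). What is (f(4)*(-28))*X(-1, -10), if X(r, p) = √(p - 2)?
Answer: -560*I*√3 ≈ -969.95*I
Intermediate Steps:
X(r, p) = √(-2 + p)
f(K) = 10 (f(K) = 6 + 4 = 10)
(f(4)*(-28))*X(-1, -10) = (10*(-28))*√(-2 - 10) = -560*I*√3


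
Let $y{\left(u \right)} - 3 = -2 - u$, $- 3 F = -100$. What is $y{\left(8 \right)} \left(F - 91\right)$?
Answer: $\frac{1211}{3} \approx 403.67$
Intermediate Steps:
$F = \frac{100}{3}$ ($F = \left(- \frac{1}{3}\right) \left(-100\right) = \frac{100}{3} \approx 33.333$)
$y{\left(u \right)} = 1 - u$ ($y{\left(u \right)} = 3 - \left(2 + u\right) = 1 - u$)
$y{\left(8 \right)} \left(F - 91\right) = \left(1 - 8\right) \left(\frac{100}{3} - 91\right) = \left(1 - 8\right) \left(- \frac{173}{3}\right) = \left(-7\right) \left(- \frac{173}{3}\right) = \frac{1211}{3}$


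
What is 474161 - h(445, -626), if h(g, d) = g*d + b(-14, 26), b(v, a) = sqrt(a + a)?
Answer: 752731 - 2*sqrt(13) ≈ 7.5272e+5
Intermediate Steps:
b(v, a) = sqrt(2)*sqrt(a) (b(v, a) = sqrt(2*a) = sqrt(2)*sqrt(a))
h(g, d) = 2*sqrt(13) + d*g (h(g, d) = g*d + sqrt(2)*sqrt(26) = d*g + 2*sqrt(13) = 2*sqrt(13) + d*g)
474161 - h(445, -626) = 474161 - (2*sqrt(13) - 626*445) = 474161 - (2*sqrt(13) - 278570) = 474161 - (-278570 + 2*sqrt(13)) = 474161 + (278570 - 2*sqrt(13)) = 752731 - 2*sqrt(13)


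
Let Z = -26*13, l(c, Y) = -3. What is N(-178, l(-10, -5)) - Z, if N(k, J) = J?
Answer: 335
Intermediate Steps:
Z = -338
N(-178, l(-10, -5)) - Z = -3 - 1*(-338) = -3 + 338 = 335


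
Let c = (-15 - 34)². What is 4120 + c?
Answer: 6521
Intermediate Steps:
c = 2401 (c = (-49)² = 2401)
4120 + c = 4120 + 2401 = 6521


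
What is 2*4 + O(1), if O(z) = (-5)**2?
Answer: 33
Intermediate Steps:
O(z) = 25
2*4 + O(1) = 2*4 + 25 = 8 + 25 = 33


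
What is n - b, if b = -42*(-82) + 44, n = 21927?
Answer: 18439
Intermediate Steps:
b = 3488 (b = 3444 + 44 = 3488)
n - b = 21927 - 1*3488 = 21927 - 3488 = 18439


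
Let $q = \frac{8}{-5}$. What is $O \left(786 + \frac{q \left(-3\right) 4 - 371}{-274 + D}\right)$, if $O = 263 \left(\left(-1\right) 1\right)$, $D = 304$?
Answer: $- \frac{30545083}{150} \approx -2.0363 \cdot 10^{5}$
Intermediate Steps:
$q = - \frac{8}{5}$ ($q = 8 \left(- \frac{1}{5}\right) = - \frac{8}{5} \approx -1.6$)
$O = -263$ ($O = 263 \left(-1\right) = -263$)
$O \left(786 + \frac{q \left(-3\right) 4 - 371}{-274 + D}\right) = - 263 \left(786 + \frac{\left(- \frac{8}{5}\right) \left(-3\right) 4 - 371}{-274 + 304}\right) = - 263 \left(786 + \frac{\frac{24}{5} \cdot 4 - 371}{30}\right) = - 263 \left(786 + \left(\frac{96}{5} - 371\right) \frac{1}{30}\right) = - 263 \left(786 - \frac{1759}{150}\right) = \left(-263\right) \frac{116141}{150} = - \frac{30545083}{150}$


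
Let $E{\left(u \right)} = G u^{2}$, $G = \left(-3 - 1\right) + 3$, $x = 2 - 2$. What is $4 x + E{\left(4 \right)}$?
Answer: $-16$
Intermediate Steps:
$x = 0$ ($x = 2 - 2 = 0$)
$G = -1$ ($G = -4 + 3 = -1$)
$E{\left(u \right)} = - u^{2}$
$4 x + E{\left(4 \right)} = 4 \cdot 0 - 4^{2} = 0 - 16 = -16$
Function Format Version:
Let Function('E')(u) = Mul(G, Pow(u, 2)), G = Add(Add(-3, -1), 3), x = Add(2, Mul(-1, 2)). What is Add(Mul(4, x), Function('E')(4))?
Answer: -16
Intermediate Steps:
x = 0 (x = Add(2, -2) = 0)
G = -1 (G = Add(-4, 3) = -1)
Function('E')(u) = Mul(-1, Pow(u, 2))
Add(Mul(4, x), Function('E')(4)) = Add(Mul(4, 0), Mul(-1, Pow(4, 2))) = Add(0, Mul(-1, 16)) = Add(0, -16) = -16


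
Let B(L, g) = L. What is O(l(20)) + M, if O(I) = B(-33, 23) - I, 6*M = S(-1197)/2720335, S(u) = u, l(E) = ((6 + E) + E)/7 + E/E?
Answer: -1545153073/38084690 ≈ -40.571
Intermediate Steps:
l(E) = 13/7 + 2*E/7 (l(E) = (6 + 2*E)*(⅐) + 1 = (6/7 + 2*E/7) + 1 = 13/7 + 2*E/7)
M = -399/5440670 (M = (-1197/2720335)/6 = (-1197*1/2720335)/6 = (⅙)*(-1197/2720335) = -399/5440670 ≈ -7.3337e-5)
O(I) = -33 - I
O(l(20)) + M = (-33 - (13/7 + (2/7)*20)) - 399/5440670 = (-33 - (13/7 + 40/7)) - 399/5440670 = (-33 - 1*53/7) - 399/5440670 = (-33 - 53/7) - 399/5440670 = -284/7 - 399/5440670 = -1545153073/38084690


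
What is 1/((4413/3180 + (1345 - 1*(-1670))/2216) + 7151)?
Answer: 587240/4200967149 ≈ 0.00013979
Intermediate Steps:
1/((4413/3180 + (1345 - 1*(-1670))/2216) + 7151) = 1/((4413*(1/3180) + (1345 + 1670)*(1/2216)) + 7151) = 1/((1471/1060 + 3015*(1/2216)) + 7151) = 1/((1471/1060 + 3015/2216) + 7151) = 1/(1613909/587240 + 7151) = 1/(4200967149/587240) = 587240/4200967149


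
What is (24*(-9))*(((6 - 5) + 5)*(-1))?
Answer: 1296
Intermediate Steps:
(24*(-9))*(((6 - 5) + 5)*(-1)) = -216*(1 + 5)*(-1) = -1296*(-1) = -216*(-6) = 1296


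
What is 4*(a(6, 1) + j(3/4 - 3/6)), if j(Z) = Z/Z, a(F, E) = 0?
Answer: 4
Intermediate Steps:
j(Z) = 1
4*(a(6, 1) + j(3/4 - 3/6)) = 4*(0 + 1) = 4*1 = 4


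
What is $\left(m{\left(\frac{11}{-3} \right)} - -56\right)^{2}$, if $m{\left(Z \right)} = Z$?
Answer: $\frac{24649}{9} \approx 2738.8$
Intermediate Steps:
$\left(m{\left(\frac{11}{-3} \right)} - -56\right)^{2} = \left(\frac{11}{-3} - -56\right)^{2} = \left(11 \left(- \frac{1}{3}\right) + 56\right)^{2} = \left(- \frac{11}{3} + 56\right)^{2} = \left(\frac{157}{3}\right)^{2} = \frac{24649}{9}$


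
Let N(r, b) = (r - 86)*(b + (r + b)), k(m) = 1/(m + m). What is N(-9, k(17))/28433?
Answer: 14440/483361 ≈ 0.029874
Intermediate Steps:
k(m) = 1/(2*m)
N(r, b) = (-86 + r)*(r + 2*b) (N(r, b) = (-86 + r)*(b + (b + r)) = (-86 + r)*(r + 2*b))
N(-9, k(17))/28433 = ((-9)² - 86/17 - 86*(-9) + 2*((½)/17)*(-9))/28433 = (81 - 86/17 + 774 + 2*((½)*(1/17))*(-9))*(1/28433) = (81 - 172*1/34 + 774 + 2*(1/34)*(-9))*(1/28433) = (81 - 86/17 + 774 - 9/17)*(1/28433) = (14440/17)*(1/28433) = 14440/483361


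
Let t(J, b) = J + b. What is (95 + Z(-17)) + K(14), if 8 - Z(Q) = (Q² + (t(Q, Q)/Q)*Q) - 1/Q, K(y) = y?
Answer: -2347/17 ≈ -138.06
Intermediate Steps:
Z(Q) = 8 + 1/Q - Q² - 2*Q (Z(Q) = 8 - ((Q² + ((Q + Q)/Q)*Q) - 1/Q) = 8 - ((Q² + ((2*Q)/Q)*Q) - 1/Q) = 8 - ((Q² + 2*Q) - 1/Q) = 8 - (Q² - 1/Q + 2*Q) = 8 + (1/Q - Q² - 2*Q) = 8 + 1/Q - Q² - 2*Q)
(95 + Z(-17)) + K(14) = (95 + (8 + 1/(-17) - 1*(-17)² - 2*(-17))) + 14 = (95 + (8 - 1/17 - 1*289 + 34)) + 14 = (95 + (8 - 1/17 - 289 + 34)) + 14 = (95 - 4200/17) + 14 = -2585/17 + 14 = -2347/17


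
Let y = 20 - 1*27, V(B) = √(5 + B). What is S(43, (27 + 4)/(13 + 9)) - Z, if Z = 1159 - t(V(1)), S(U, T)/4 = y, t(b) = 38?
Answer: -1149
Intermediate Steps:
y = -7 (y = 20 - 27 = -7)
S(U, T) = -28 (S(U, T) = 4*(-7) = -28)
Z = 1121 (Z = 1159 - 1*38 = 1159 - 38 = 1121)
S(43, (27 + 4)/(13 + 9)) - Z = -28 - 1*1121 = -28 - 1121 = -1149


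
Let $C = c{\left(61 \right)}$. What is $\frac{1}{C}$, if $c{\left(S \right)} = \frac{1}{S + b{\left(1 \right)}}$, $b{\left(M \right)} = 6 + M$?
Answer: $68$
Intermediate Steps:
$c{\left(S \right)} = \frac{1}{7 + S}$ ($c{\left(S \right)} = \frac{1}{S + \left(6 + 1\right)} = \frac{1}{S + 7} = \frac{1}{7 + S}$)
$C = \frac{1}{68}$ ($C = \frac{1}{7 + 61} = \frac{1}{68} \approx 0.014706$)
$\frac{1}{C} = \frac{1}{\frac{1}{68}} = 68$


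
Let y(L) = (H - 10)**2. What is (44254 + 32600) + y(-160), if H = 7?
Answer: 76863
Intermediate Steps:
y(L) = 9 (y(L) = (7 - 10)**2 = (-3)**2 = 9)
(44254 + 32600) + y(-160) = (44254 + 32600) + 9 = 76854 + 9 = 76863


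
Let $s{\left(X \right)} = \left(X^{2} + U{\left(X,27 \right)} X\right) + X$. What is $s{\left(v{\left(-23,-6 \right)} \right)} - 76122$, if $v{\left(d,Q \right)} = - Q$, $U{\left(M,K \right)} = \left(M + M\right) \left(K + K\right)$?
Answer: $-72192$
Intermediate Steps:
$U{\left(M,K \right)} = 4 K M$ ($U{\left(M,K \right)} = 2 M 2 K = 4 K M$)
$s{\left(X \right)} = X + 109 X^{2}$ ($s{\left(X \right)} = \left(X^{2} + 4 \cdot 27 X X\right) + X = \left(X^{2} + 108 X X\right) + X = \left(X^{2} + 108 X^{2}\right) + X = 109 X^{2} + X = X + 109 X^{2}$)
$s{\left(v{\left(-23,-6 \right)} \right)} - 76122 = \left(-1\right) \left(-6\right) \left(1 + 109 \left(\left(-1\right) \left(-6\right)\right)\right) - 76122 = 6 \left(1 + 109 \cdot 6\right) - 76122 = 6 \left(1 + 654\right) - 76122 = 6 \cdot 655 - 76122 = 3930 - 76122 = -72192$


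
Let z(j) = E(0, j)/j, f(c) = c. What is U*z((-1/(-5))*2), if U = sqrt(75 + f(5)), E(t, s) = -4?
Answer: -40*sqrt(5) ≈ -89.443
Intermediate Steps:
z(j) = -4/j
U = 4*sqrt(5) (U = sqrt(75 + 5) = sqrt(80) = 4*sqrt(5) ≈ 8.9443)
U*z((-1/(-5))*2) = (4*sqrt(5))*(-4/((-1/(-5))*2)) = (4*sqrt(5))*(-4/(-1/5*(-1)*2)) = (4*sqrt(5))*(-4/((1/5)*2)) = (4*sqrt(5))*(-4/2/5) = (4*sqrt(5))*(-4*5/2) = (4*sqrt(5))*(-10) = -40*sqrt(5)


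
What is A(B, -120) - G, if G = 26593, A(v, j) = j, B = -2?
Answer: -26713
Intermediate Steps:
A(B, -120) - G = -120 - 1*26593 = -120 - 26593 = -26713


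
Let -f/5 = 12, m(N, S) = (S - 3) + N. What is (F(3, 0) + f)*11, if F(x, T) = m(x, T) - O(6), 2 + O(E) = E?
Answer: -704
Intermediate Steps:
O(E) = -2 + E
m(N, S) = -3 + N + S (m(N, S) = (-3 + S) + N = -3 + N + S)
f = -60 (f = -5*12 = -60)
F(x, T) = -7 + T + x (F(x, T) = (-3 + x + T) - (-2 + 6) = (-3 + T + x) - 1*4 = (-3 + T + x) - 4 = -7 + T + x)
(F(3, 0) + f)*11 = ((-7 + 0 + 3) - 60)*11 = (-4 - 60)*11 = -64*11 = -704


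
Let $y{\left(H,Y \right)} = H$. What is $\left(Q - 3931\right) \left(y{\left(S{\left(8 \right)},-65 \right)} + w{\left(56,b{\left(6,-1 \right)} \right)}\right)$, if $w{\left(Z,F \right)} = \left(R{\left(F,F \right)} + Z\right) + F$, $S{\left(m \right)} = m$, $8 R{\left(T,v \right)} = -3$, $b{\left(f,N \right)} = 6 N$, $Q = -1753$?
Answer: $- \frac{655081}{2} \approx -3.2754 \cdot 10^{5}$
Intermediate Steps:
$R{\left(T,v \right)} = - \frac{3}{8}$ ($R{\left(T,v \right)} = \frac{1}{8} \left(-3\right) = - \frac{3}{8}$)
$w{\left(Z,F \right)} = - \frac{3}{8} + F + Z$ ($w{\left(Z,F \right)} = \left(- \frac{3}{8} + Z\right) + F = - \frac{3}{8} + F + Z$)
$\left(Q - 3931\right) \left(y{\left(S{\left(8 \right)},-65 \right)} + w{\left(56,b{\left(6,-1 \right)} \right)}\right) = \left(-1753 - 3931\right) \left(8 + \left(- \frac{3}{8} + 6 \left(-1\right) + 56\right)\right) = - 5684 \left(8 - - \frac{397}{8}\right) = - 5684 \left(8 + \frac{397}{8}\right) = \left(-5684\right) \frac{461}{8} = - \frac{655081}{2}$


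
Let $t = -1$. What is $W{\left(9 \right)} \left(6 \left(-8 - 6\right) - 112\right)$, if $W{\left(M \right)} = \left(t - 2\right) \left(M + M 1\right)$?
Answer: $10584$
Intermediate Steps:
$W{\left(M \right)} = - 6 M$ ($W{\left(M \right)} = \left(-1 - 2\right) \left(M + M 1\right) = - 3 \left(M + M\right) = - 3 \cdot 2 M = - 6 M$)
$W{\left(9 \right)} \left(6 \left(-8 - 6\right) - 112\right) = \left(-6\right) 9 \left(6 \left(-8 - 6\right) - 112\right) = - 54 \left(6 \left(-14\right) - 112\right) = - 54 \left(-84 - 112\right) = \left(-54\right) \left(-196\right) = 10584$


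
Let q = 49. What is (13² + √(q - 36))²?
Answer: (169 + √13)² ≈ 29793.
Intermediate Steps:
(13² + √(q - 36))² = (13² + √(49 - 36))² = (169 + √13)²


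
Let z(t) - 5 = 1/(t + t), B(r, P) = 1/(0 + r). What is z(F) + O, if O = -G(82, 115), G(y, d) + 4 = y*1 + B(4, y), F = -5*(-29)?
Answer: -42483/580 ≈ -73.247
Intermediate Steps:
B(r, P) = 1/r
F = 145
G(y, d) = -15/4 + y (G(y, d) = -4 + (y*1 + 1/4) = -4 + (y + 1/4) = -4 + (1/4 + y) = -15/4 + y)
z(t) = 5 + 1/(2*t) (z(t) = 5 + 1/(t + t) = 5 + 1/(2*t))
O = -313/4 (O = -(-15/4 + 82) = -1*313/4 = -313/4 ≈ -78.250)
z(F) + O = (5 + (1/2)/145) - 313/4 = (5 + (1/2)*(1/145)) - 313/4 = (5 + 1/290) - 313/4 = 1451/290 - 313/4 = -42483/580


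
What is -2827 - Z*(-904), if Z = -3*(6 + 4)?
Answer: -29947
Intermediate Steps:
Z = -30 (Z = -3*10 = -30)
-2827 - Z*(-904) = -2827 - (-30)*(-904) = -2827 - 1*27120 = -2827 - 27120 = -29947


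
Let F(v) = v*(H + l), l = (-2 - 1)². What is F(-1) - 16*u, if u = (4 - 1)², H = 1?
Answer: -154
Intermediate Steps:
u = 9 (u = 3² = 9)
l = 9 (l = (-3)² = 9)
F(v) = 10*v (F(v) = v*(1 + 9) = v*10 = 10*v)
F(-1) - 16*u = 10*(-1) - 16*9 = -10 - 144 = -154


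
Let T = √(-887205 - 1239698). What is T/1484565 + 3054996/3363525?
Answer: 37716/41525 + I*√2126903/1484565 ≈ 0.90827 + 0.00098237*I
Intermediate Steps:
T = I*√2126903 (T = √(-2126903) = I*√2126903 ≈ 1458.4*I)
T/1484565 + 3054996/3363525 = (I*√2126903)/1484565 + 3054996/3363525 = (I*√2126903)*(1/1484565) + 3054996*(1/3363525) = I*√2126903/1484565 + 37716/41525 = 37716/41525 + I*√2126903/1484565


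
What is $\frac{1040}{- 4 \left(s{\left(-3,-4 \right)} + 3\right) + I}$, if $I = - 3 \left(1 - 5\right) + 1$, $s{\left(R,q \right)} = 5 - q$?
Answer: $- \frac{208}{7} \approx -29.714$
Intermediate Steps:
$I = 13$ ($I = \left(-3\right) \left(-4\right) + 1 = 12 + 1 = 13$)
$\frac{1040}{- 4 \left(s{\left(-3,-4 \right)} + 3\right) + I} = \frac{1040}{- 4 \left(\left(5 - -4\right) + 3\right) + 13} = \frac{1040}{- 4 \left(\left(5 + 4\right) + 3\right) + 13} = \frac{1040}{- 4 \left(9 + 3\right) + 13} = \frac{1040}{\left(-4\right) 12 + 13} = \frac{1040}{-48 + 13} = \frac{1040}{-35} = 1040 \left(- \frac{1}{35}\right) = - \frac{208}{7}$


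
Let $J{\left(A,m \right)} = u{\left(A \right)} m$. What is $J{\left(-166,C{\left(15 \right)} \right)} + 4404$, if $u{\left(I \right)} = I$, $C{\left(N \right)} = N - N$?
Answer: $4404$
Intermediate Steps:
$C{\left(N \right)} = 0$
$J{\left(A,m \right)} = A m$
$J{\left(-166,C{\left(15 \right)} \right)} + 4404 = \left(-166\right) 0 + 4404 = 0 + 4404 = 4404$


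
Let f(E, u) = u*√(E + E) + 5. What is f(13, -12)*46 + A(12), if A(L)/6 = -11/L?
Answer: 449/2 - 552*√26 ≈ -2590.2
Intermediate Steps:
A(L) = -66/L (A(L) = 6*(-11/L) = -66/L)
f(E, u) = 5 + u*√2*√E (f(E, u) = u*√(2*E) + 5 = u*(√2*√E) + 5 = u*√2*√E + 5 = 5 + u*√2*√E)
f(13, -12)*46 + A(12) = (5 - 12*√2*√13)*46 - 66/12 = (5 - 12*√26)*46 - 66*1/12 = (230 - 552*√26) - 11/2 = 449/2 - 552*√26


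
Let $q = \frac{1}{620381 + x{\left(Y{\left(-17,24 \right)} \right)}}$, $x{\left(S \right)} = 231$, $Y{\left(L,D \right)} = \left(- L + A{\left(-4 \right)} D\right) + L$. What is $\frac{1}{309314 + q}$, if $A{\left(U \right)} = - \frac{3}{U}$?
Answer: $\frac{620612}{191963980169} \approx 3.233 \cdot 10^{-6}$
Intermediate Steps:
$Y{\left(L,D \right)} = \frac{3 D}{4}$ ($Y{\left(L,D \right)} = \left(- L + - \frac{3}{-4} D\right) + L = \left(- L + \left(-3\right) \left(- \frac{1}{4}\right) D\right) + L = \left(- L + \frac{3 D}{4}\right) + L = \frac{3 D}{4}$)
$q = \frac{1}{620612}$ ($q = \frac{1}{620381 + 231} = \frac{1}{620612} \approx 1.6113 \cdot 10^{-6}$)
$\frac{1}{309314 + q} = \frac{1}{309314 + \frac{1}{620612}} = \frac{1}{\frac{191963980169}{620612}} = \frac{620612}{191963980169}$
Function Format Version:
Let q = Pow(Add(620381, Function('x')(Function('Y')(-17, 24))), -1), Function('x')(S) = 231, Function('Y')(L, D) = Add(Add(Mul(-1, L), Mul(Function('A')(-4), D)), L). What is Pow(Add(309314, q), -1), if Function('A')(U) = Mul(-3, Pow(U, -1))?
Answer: Rational(620612, 191963980169) ≈ 3.2330e-6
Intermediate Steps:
Function('Y')(L, D) = Mul(Rational(3, 4), D) (Function('Y')(L, D) = Add(Add(Mul(-1, L), Mul(Mul(-3, Pow(-4, -1)), D)), L) = Add(Add(Mul(-1, L), Mul(Mul(-3, Rational(-1, 4)), D)), L) = Add(Add(Mul(-1, L), Mul(Rational(3, 4), D)), L) = Mul(Rational(3, 4), D))
q = Rational(1, 620612) (q = Pow(Add(620381, 231), -1) = Pow(620612, -1) = Rational(1, 620612) ≈ 1.6113e-6)
Pow(Add(309314, q), -1) = Pow(Add(309314, Rational(1, 620612)), -1) = Pow(Rational(191963980169, 620612), -1) = Rational(620612, 191963980169)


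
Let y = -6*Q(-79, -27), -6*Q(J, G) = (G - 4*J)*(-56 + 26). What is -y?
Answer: 8670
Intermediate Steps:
Q(J, G) = -20*J + 5*G (Q(J, G) = -(G - 4*J)*(-56 + 26)/6 = -(G - 4*J)*(-30)/6 = -(-30*G + 120*J)/6 = -20*J + 5*G)
y = -8670 (y = -6*(-20*(-79) + 5*(-27)) = -6*(1580 - 135) = -6*1445 = -8670)
-y = -1*(-8670) = 8670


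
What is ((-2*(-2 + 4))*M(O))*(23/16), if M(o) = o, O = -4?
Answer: 23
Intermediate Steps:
((-2*(-2 + 4))*M(O))*(23/16) = (-2*(-2 + 4)*(-4))*(23/16) = (-2*2*(-4))*(23*(1/16)) = -4*(-4)*(23/16) = 16*(23/16) = 23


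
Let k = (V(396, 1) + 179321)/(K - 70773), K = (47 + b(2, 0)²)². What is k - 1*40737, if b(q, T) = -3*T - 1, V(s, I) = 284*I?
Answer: -2789401258/68469 ≈ -40740.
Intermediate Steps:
b(q, T) = -1 - 3*T
K = 2304 (K = (47 + (-1 - 3*0)²)² = (47 + (-1 + 0)²)² = (47 + (-1)²)² = (47 + 1)² = 48² = 2304)
k = -179605/68469 (k = (284*1 + 179321)/(2304 - 70773) = (284 + 179321)/(-68469) = 179605*(-1/68469) = -179605/68469 ≈ -2.6232)
k - 1*40737 = -179605/68469 - 1*40737 = -179605/68469 - 40737 = -2789401258/68469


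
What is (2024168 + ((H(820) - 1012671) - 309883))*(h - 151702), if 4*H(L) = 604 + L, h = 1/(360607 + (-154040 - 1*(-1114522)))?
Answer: -46894367255183230/440363 ≈ -1.0649e+11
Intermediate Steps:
h = 1/1321089 (h = 1/(360607 + (-154040 + 1114522)) = 1/(360607 + 960482) = 1/1321089 ≈ 7.5695e-7)
H(L) = 151 + L/4 (H(L) = (604 + L)/4 = 151 + L/4)
(2024168 + ((H(820) - 1012671) - 309883))*(h - 151702) = (2024168 + (((151 + (1/4)*820) - 1012671) - 309883))*(1/1321089 - 151702) = (2024168 + (((151 + 205) - 1012671) - 309883))*(-200411843477/1321089) = (2024168 + ((356 - 1012671) - 309883))*(-200411843477/1321089) = (2024168 + (-1012315 - 309883))*(-200411843477/1321089) = (2024168 - 1322198)*(-200411843477/1321089) = 701970*(-200411843477/1321089) = -46894367255183230/440363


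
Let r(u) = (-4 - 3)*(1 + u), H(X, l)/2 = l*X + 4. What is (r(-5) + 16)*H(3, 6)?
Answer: 1936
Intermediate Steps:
H(X, l) = 8 + 2*X*l (H(X, l) = 2*(l*X + 4) = 2*(X*l + 4) = 2*(4 + X*l) = 8 + 2*X*l)
r(u) = -7 - 7*u (r(u) = -7*(1 + u) = -7 - 7*u)
(r(-5) + 16)*H(3, 6) = ((-7 - 7*(-5)) + 16)*(8 + 2*3*6) = ((-7 + 35) + 16)*(8 + 36) = (28 + 16)*44 = 44*44 = 1936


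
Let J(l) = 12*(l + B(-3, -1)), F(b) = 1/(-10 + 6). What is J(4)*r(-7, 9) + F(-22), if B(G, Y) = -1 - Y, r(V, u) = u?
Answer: 1727/4 ≈ 431.75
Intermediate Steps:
F(b) = -1/4 (F(b) = 1/(-4) = -1/4)
J(l) = 12*l (J(l) = 12*(l + (-1 - 1*(-1))) = 12*(l + (-1 + 1)) = 12*(l + 0) = 12*l)
J(4)*r(-7, 9) + F(-22) = (12*4)*9 - 1/4 = 48*9 - 1/4 = 432 - 1/4 = 1727/4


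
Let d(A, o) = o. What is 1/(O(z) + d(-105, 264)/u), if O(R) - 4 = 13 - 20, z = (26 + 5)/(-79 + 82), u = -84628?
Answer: -21157/63537 ≈ -0.33299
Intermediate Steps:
z = 31/3 ≈ 10.333
O(R) = -3 (O(R) = 4 + (13 - 20) = 4 - 7 = -3)
1/(O(z) + d(-105, 264)/u) = 1/(-3 + 264/(-84628)) = 1/(-3 + 264*(-1/84628)) = 1/(-3 - 66/21157) = 1/(-63537/21157) = -21157/63537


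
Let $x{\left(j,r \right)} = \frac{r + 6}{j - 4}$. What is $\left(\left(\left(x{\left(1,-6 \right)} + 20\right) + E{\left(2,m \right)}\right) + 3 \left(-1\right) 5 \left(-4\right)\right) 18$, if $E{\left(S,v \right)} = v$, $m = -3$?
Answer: $1386$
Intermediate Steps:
$x{\left(j,r \right)} = \frac{6 + r}{-4 + j}$
$\left(\left(\left(x{\left(1,-6 \right)} + 20\right) + E{\left(2,m \right)}\right) + 3 \left(-1\right) 5 \left(-4\right)\right) 18 = \left(\left(\left(\frac{6 - 6}{-4 + 1} + 20\right) - 3\right) + 3 \left(-1\right) 5 \left(-4\right)\right) 18 = \left(\left(\left(\frac{1}{-3} \cdot 0 + 20\right) - 3\right) + \left(-3\right) 5 \left(-4\right)\right) 18 = \left(\left(\left(\left(- \frac{1}{3}\right) 0 + 20\right) - 3\right) - -60\right) 18 = \left(\left(\left(0 + 20\right) - 3\right) + 60\right) 18 = \left(\left(20 - 3\right) + 60\right) 18 = \left(17 + 60\right) 18 = 77 \cdot 18 = 1386$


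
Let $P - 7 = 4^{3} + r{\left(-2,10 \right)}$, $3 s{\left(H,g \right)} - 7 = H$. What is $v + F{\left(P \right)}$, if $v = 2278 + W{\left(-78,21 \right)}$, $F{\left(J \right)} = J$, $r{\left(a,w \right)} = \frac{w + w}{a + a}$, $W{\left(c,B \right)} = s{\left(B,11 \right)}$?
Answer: $\frac{7060}{3} \approx 2353.3$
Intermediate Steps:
$s{\left(H,g \right)} = \frac{7}{3} + \frac{H}{3}$
$W{\left(c,B \right)} = \frac{7}{3} + \frac{B}{3}$
$r{\left(a,w \right)} = \frac{w}{a}$ ($r{\left(a,w \right)} = \frac{2 w}{2 a} = 2 w \frac{1}{2 a} = \frac{w}{a}$)
$P = 66$ ($P = 7 + \left(4^{3} + \frac{10}{-2}\right) = 7 + \left(64 + 10 \left(- \frac{1}{2}\right)\right) = 7 + \left(64 - 5\right) = 7 + 59 = 66$)
$v = \frac{6862}{3}$ ($v = 2278 + \left(\frac{7}{3} + \frac{1}{3} \cdot 21\right) = 2278 + \left(\frac{7}{3} + 7\right) = 2278 + \frac{28}{3} = \frac{6862}{3} \approx 2287.3$)
$v + F{\left(P \right)} = \frac{6862}{3} + 66 = \frac{7060}{3}$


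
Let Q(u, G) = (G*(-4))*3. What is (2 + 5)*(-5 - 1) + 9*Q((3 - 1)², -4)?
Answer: 390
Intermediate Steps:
Q(u, G) = -12*G (Q(u, G) = -4*G*3 = -12*G)
(2 + 5)*(-5 - 1) + 9*Q((3 - 1)², -4) = (2 + 5)*(-5 - 1) + 9*(-12*(-4)) = 7*(-6) + 9*48 = -42 + 432 = 390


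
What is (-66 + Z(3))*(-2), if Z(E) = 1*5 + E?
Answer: 116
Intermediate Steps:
Z(E) = 5 + E
(-66 + Z(3))*(-2) = (-66 + (5 + 3))*(-2) = (-66 + 8)*(-2) = -58*(-2) = 116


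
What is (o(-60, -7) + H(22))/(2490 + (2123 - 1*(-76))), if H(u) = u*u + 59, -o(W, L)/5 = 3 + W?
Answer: 92/521 ≈ 0.17658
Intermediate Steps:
o(W, L) = -15 - 5*W (o(W, L) = -5*(3 + W) = -15 - 5*W)
H(u) = 59 + u**2 (H(u) = u**2 + 59 = 59 + u**2)
(o(-60, -7) + H(22))/(2490 + (2123 - 1*(-76))) = ((-15 - 5*(-60)) + (59 + 22**2))/(2490 + (2123 - 1*(-76))) = ((-15 + 300) + (59 + 484))/(2490 + (2123 + 76)) = (285 + 543)/(2490 + 2199) = 828/4689 = 828*(1/4689) = 92/521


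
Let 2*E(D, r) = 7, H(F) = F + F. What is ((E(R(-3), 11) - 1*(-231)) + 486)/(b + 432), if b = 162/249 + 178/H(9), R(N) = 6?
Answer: 1076427/661154 ≈ 1.6281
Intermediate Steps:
H(F) = 2*F
E(D, r) = 7/2 (E(D, r) = (½)*7 = 7/2)
b = 7873/747 (b = 162/249 + 178/((2*9)) = 162*(1/249) + 178/18 = 54/83 + 178*(1/18) = 54/83 + 89/9 = 7873/747 ≈ 10.539)
((E(R(-3), 11) - 1*(-231)) + 486)/(b + 432) = ((7/2 - 1*(-231)) + 486)/(7873/747 + 432) = ((7/2 + 231) + 486)/(330577/747) = (469/2 + 486)*(747/330577) = (1441/2)*(747/330577) = 1076427/661154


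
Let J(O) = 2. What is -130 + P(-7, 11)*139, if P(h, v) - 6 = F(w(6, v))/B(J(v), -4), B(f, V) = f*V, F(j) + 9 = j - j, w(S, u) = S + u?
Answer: 6883/8 ≈ 860.38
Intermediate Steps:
F(j) = -9 (F(j) = -9 + (j - j) = -9 + 0 = -9)
B(f, V) = V*f
P(h, v) = 57/8 (P(h, v) = 6 - 9/((-4*2)) = 6 - 9/(-8) = 6 - 9*(-⅛) = 6 + 9/8 = 57/8)
-130 + P(-7, 11)*139 = -130 + (57/8)*139 = -130 + 7923/8 = 6883/8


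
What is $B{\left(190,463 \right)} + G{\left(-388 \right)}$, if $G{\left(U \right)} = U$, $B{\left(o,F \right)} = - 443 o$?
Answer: $-84558$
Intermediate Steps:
$B{\left(190,463 \right)} + G{\left(-388 \right)} = \left(-443\right) 190 - 388 = -84170 - 388 = -84558$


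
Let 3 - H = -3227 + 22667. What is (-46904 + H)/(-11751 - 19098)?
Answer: 66341/30849 ≈ 2.1505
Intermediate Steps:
H = -19437 (H = 3 - (-3227 + 22667) = 3 - 1*19440 = 3 - 19440 = -19437)
(-46904 + H)/(-11751 - 19098) = (-46904 - 19437)/(-11751 - 19098) = -66341/(-30849) = -66341*(-1/30849) = 66341/30849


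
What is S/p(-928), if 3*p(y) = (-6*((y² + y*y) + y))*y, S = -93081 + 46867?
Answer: -3301/228213760 ≈ -1.4465e-5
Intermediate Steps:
S = -46214
p(y) = y*(-12*y² - 6*y)/3 (p(y) = ((-6*((y² + y*y) + y))*y)/3 = ((-6*((y² + y²) + y))*y)/3 = ((-6*(2*y² + y))*y)/3 = ((-6*(y + 2*y²))*y)/3 = ((-12*y² - 6*y)*y)/3 = (y*(-12*y² - 6*y))/3 = y*(-12*y² - 6*y)/3)
S/p(-928) = -46214*1/(861184*(-2 - 4*(-928))) = -46214*1/(861184*(-2 + 3712)) = -46214/(861184*3710) = -46214/3194992640 = -46214*1/3194992640 = -3301/228213760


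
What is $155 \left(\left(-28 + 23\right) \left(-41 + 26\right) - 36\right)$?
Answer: $6045$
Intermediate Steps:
$155 \left(\left(-28 + 23\right) \left(-41 + 26\right) - 36\right) = 155 \left(\left(-5\right) \left(-15\right) - 36\right) = 155 \left(75 - 36\right) = 155 \cdot 39 = 6045$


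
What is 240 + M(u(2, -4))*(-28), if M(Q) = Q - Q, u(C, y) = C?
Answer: 240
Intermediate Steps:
M(Q) = 0
240 + M(u(2, -4))*(-28) = 240 + 0*(-28) = 240 + 0 = 240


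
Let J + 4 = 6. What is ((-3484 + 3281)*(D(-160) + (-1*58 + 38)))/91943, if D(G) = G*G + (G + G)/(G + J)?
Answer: -410258940/7263497 ≈ -56.482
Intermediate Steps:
J = 2 (J = -4 + 6 = 2)
D(G) = G**2 + 2*G/(2 + G) (D(G) = G*G + (G + G)/(G + 2) = G**2 + (2*G)/(2 + G) = G**2 + 2*G/(2 + G))
((-3484 + 3281)*(D(-160) + (-1*58 + 38)))/91943 = ((-3484 + 3281)*(-160*(2 + (-160)**2 + 2*(-160))/(2 - 160) + (-1*58 + 38)))/91943 = -203*(-160*(2 + 25600 - 320)/(-158) + (-58 + 38))*(1/91943) = -203*(-160*(-1/158)*25282 - 20)*(1/91943) = -203*(2022560/79 - 20)*(1/91943) = -203*2020980/79*(1/91943) = -410258940/79*1/91943 = -410258940/7263497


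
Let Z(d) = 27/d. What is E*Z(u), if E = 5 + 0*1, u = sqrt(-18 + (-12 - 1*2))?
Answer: -135*I*sqrt(2)/8 ≈ -23.865*I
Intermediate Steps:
u = 4*I*sqrt(2) (u = sqrt(-18 + (-12 - 2)) = sqrt(-18 - 14) = sqrt(-32) = 4*I*sqrt(2) ≈ 5.6569*I)
E = 5 (E = 5 + 0 = 5)
E*Z(u) = 5*(27/((4*I*sqrt(2)))) = 5*(27*(-I*sqrt(2)/8)) = 5*(-27*I*sqrt(2)/8) = -135*I*sqrt(2)/8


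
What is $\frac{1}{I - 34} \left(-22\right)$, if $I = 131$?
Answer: $- \frac{22}{97} \approx -0.2268$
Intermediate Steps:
$\frac{1}{I - 34} \left(-22\right) = \frac{1}{131 - 34} \left(-22\right) = \frac{1}{97} \left(-22\right) = - \frac{22}{97}$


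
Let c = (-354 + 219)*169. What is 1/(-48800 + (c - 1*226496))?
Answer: -1/298111 ≈ -3.3545e-6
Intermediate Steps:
c = -22815 (c = -135*169 = -22815)
1/(-48800 + (c - 1*226496)) = 1/(-48800 + (-22815 - 1*226496)) = 1/(-48800 + (-22815 - 226496)) = 1/(-48800 - 249311) = 1/(-298111) = -1/298111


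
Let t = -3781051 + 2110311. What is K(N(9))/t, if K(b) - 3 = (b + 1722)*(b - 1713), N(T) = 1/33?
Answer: 3212313389/1819435860 ≈ 1.7656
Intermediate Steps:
t = -1670740
N(T) = 1/33
K(b) = 3 + (-1713 + b)*(1722 + b) (K(b) = 3 + (b + 1722)*(b - 1713) = 3 + (1722 + b)*(-1713 + b) = 3 + (-1713 + b)*(1722 + b))
K(N(9))/t = (-2949783 + (1/33)² + 9*(1/33))/(-1670740) = (-2949783 + 1/1089 + 3/11)*(-1/1670740) = -3212313389/1089*(-1/1670740) = 3212313389/1819435860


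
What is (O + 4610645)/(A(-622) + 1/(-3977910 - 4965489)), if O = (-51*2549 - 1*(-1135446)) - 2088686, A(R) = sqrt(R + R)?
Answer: -31546999292994/99500575777462045 - 564274803859926493212*I*sqrt(311)/99500575777462045 ≈ -0.00031705 - 1.0001e+5*I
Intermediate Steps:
A(R) = sqrt(2)*sqrt(R) (A(R) = sqrt(2*R) = sqrt(2)*sqrt(R))
O = -1083239 (O = (-129999 + 1135446) - 2088686 = 1005447 - 2088686 = -1083239)
(O + 4610645)/(A(-622) + 1/(-3977910 - 4965489)) = (-1083239 + 4610645)/(sqrt(2)*sqrt(-622) + 1/(-3977910 - 4965489)) = 3527406/(sqrt(2)*(I*sqrt(622)) + 1/(-8943399)) = 3527406/(2*I*sqrt(311) - 1/8943399) = 3527406/(-1/8943399 + 2*I*sqrt(311))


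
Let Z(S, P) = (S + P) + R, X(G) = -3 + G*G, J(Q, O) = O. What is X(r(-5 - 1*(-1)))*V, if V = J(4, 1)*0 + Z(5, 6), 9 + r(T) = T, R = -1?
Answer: 1660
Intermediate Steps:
r(T) = -9 + T
X(G) = -3 + G**2
Z(S, P) = -1 + P + S (Z(S, P) = (S + P) - 1 = (P + S) - 1 = -1 + P + S)
V = 10 (V = 1*0 + (-1 + 6 + 5) = 0 + 10 = 10)
X(r(-5 - 1*(-1)))*V = (-3 + (-9 + (-5 - 1*(-1)))**2)*10 = (-3 + (-9 + (-5 + 1))**2)*10 = (-3 + (-9 - 4)**2)*10 = (-3 + (-13)**2)*10 = (-3 + 169)*10 = 166*10 = 1660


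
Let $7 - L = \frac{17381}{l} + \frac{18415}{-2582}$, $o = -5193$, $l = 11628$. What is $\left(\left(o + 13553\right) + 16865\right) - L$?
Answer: $\frac{378481635125}{15011748} \approx 25212.0$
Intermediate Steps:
$L = \frac{189708175}{15011748}$ ($L = 7 - \left(\frac{17381}{11628} + \frac{18415}{-2582}\right) = 7 - \left(17381 \cdot \frac{1}{11628} + 18415 \left(- \frac{1}{2582}\right)\right) = 7 - \left(\frac{17381}{11628} - \frac{18415}{2582}\right) = 7 - - \frac{84625939}{15011748} = 7 + \frac{84625939}{15011748} = \frac{189708175}{15011748} \approx 12.637$)
$\left(\left(o + 13553\right) + 16865\right) - L = \left(\left(-5193 + 13553\right) + 16865\right) - \frac{189708175}{15011748} = \left(8360 + 16865\right) - \frac{189708175}{15011748} = 25225 - \frac{189708175}{15011748} = \frac{378481635125}{15011748}$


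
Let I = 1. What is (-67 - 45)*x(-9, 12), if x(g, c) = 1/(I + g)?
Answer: 14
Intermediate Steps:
x(g, c) = 1/(1 + g)
(-67 - 45)*x(-9, 12) = (-67 - 45)/(1 - 9) = -112/(-8) = -112*(-1/8) = 14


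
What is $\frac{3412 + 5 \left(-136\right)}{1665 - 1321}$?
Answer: $\frac{683}{86} \approx 7.9419$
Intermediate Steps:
$\frac{3412 + 5 \left(-136\right)}{1665 - 1321} = \frac{3412 - 680}{344} = 2732 \cdot \frac{1}{344} = \frac{683}{86}$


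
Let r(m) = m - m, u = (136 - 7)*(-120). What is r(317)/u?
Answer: 0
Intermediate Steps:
u = -15480 (u = 129*(-120) = -15480)
r(m) = 0
r(317)/u = 0/(-15480) = 0*(-1/15480) = 0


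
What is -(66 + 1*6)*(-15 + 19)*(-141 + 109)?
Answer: 9216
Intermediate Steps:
-(66 + 1*6)*(-15 + 19)*(-141 + 109) = -(66 + 6)*4*(-32) = -72*4*(-32) = -288*(-32) = -1*(-9216) = 9216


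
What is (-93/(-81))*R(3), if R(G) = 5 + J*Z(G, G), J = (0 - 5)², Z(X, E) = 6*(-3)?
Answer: -13795/27 ≈ -510.93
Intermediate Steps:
Z(X, E) = -18
J = 25 (J = (-5)² = 25)
R(G) = -445 (R(G) = 5 + 25*(-18) = 5 - 450 = -445)
(-93/(-81))*R(3) = -93/(-81)*(-445) = -93*(-1/81)*(-445) = (31/27)*(-445) = -13795/27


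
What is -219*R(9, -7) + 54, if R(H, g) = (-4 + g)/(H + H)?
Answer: 1127/6 ≈ 187.83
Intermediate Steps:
R(H, g) = (-4 + g)/(2*H) (R(H, g) = (-4 + g)/((2*H)) = (-4 + g)*(1/(2*H)) = (-4 + g)/(2*H))
-219*R(9, -7) + 54 = -219*(-4 - 7)/(2*9) + 54 = -219*(-11)/(2*9) + 54 = -219*(-11/18) + 54 = 803/6 + 54 = 1127/6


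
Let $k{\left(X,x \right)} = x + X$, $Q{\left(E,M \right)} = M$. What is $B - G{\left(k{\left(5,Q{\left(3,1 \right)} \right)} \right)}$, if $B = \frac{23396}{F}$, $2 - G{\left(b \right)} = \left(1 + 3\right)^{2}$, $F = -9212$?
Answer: $\frac{26393}{2303} \approx 11.46$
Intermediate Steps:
$k{\left(X,x \right)} = X + x$
$G{\left(b \right)} = -14$ ($G{\left(b \right)} = 2 - \left(1 + 3\right)^{2} = 2 - 4^{2} = 2 - 16 = -14$)
$B = - \frac{5849}{2303}$ ($B = \frac{23396}{-9212} = 23396 \left(- \frac{1}{9212}\right) = - \frac{5849}{2303} \approx -2.5397$)
$B - G{\left(k{\left(5,Q{\left(3,1 \right)} \right)} \right)} = - \frac{5849}{2303} - -14 = - \frac{5849}{2303} + 14 = \frac{26393}{2303}$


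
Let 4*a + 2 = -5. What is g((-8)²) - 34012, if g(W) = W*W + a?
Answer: -119671/4 ≈ -29918.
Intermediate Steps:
a = -7/4 (a = -½ + (¼)*(-5) = -½ - 5/4 = -7/4 ≈ -1.7500)
g(W) = -7/4 + W² (g(W) = W*W - 7/4 = W² - 7/4 = -7/4 + W²)
g((-8)²) - 34012 = (-7/4 + ((-8)²)²) - 34012 = (-7/4 + 64²) - 34012 = (-7/4 + 4096) - 34012 = 16377/4 - 34012 = -119671/4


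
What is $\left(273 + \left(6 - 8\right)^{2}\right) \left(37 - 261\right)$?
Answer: $-62048$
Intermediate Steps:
$\left(273 + \left(6 - 8\right)^{2}\right) \left(37 - 261\right) = \left(273 + \left(-2\right)^{2}\right) \left(-224\right) = \left(273 + 4\right) \left(-224\right) = 277 \left(-224\right) = -62048$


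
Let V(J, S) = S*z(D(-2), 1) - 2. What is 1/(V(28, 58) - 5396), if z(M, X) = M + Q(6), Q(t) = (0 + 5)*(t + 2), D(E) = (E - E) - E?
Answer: -1/2962 ≈ -0.00033761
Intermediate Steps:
D(E) = -E (D(E) = 0 - E = -E)
Q(t) = 10 + 5*t (Q(t) = 5*(2 + t) = 10 + 5*t)
z(M, X) = 40 + M (z(M, X) = M + (10 + 5*6) = M + (10 + 30) = M + 40 = 40 + M)
V(J, S) = -2 + 42*S (V(J, S) = S*(40 - 1*(-2)) - 2 = S*(40 + 2) - 2 = S*42 - 2 = 42*S - 2 = -2 + 42*S)
1/(V(28, 58) - 5396) = 1/((-2 + 42*58) - 5396) = 1/((-2 + 2436) - 5396) = 1/(2434 - 5396) = 1/(-2962) = -1/2962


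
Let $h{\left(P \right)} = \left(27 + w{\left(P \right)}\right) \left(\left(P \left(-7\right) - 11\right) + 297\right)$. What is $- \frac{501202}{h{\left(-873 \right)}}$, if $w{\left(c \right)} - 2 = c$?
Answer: $\frac{250601}{2699534} \approx 0.092831$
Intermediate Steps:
$w{\left(c \right)} = 2 + c$
$h{\left(P \right)} = \left(29 + P\right) \left(286 - 7 P\right)$ ($h{\left(P \right)} = \left(27 + \left(2 + P\right)\right) \left(\left(P \left(-7\right) - 11\right) + 297\right) = \left(29 + P\right) \left(\left(- 7 P - 11\right) + 297\right) = \left(29 + P\right) \left(\left(-11 - 7 P\right) + 297\right) = \left(29 + P\right) \left(286 - 7 P\right)$)
$- \frac{501202}{h{\left(-873 \right)}} = - \frac{501202}{8294 - 7 \left(-873\right)^{2} + 83 \left(-873\right)} = - \frac{501202}{8294 - 5334903 - 72459} = - \frac{501202}{-5399068} = \left(-501202\right) \left(- \frac{1}{5399068}\right) = \frac{250601}{2699534}$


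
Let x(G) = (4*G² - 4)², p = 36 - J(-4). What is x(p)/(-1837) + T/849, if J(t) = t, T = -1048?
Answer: -34733509960/1559613 ≈ -22271.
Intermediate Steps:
p = 40 (p = 36 - 1*(-4) = 36 + 4 = 40)
x(G) = (-4 + 4*G²)²
x(p)/(-1837) + T/849 = (16*(-1 + 40²)²)/(-1837) - 1048/849 = (16*(-1 + 1600)²)*(-1/1837) - 1048*1/849 = (16*1599²)*(-1/1837) - 1048/849 = (16*2556801)*(-1/1837) - 1048/849 = 40908816*(-1/1837) - 1048/849 = -40908816/1837 - 1048/849 = -34733509960/1559613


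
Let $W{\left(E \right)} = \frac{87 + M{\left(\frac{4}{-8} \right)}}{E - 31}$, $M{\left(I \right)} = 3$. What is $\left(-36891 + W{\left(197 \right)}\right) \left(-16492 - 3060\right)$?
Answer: $\frac{59866425216}{83} \approx 7.2128 \cdot 10^{8}$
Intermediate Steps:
$W{\left(E \right)} = \frac{90}{-31 + E}$ ($W{\left(E \right)} = \frac{87 + 3}{E - 31} = \frac{90}{-31 + E}$)
$\left(-36891 + W{\left(197 \right)}\right) \left(-16492 - 3060\right) = \left(-36891 + \frac{90}{-31 + 197}\right) \left(-16492 - 3060\right) = \left(-36891 + \frac{90}{166}\right) \left(-19552\right) = \left(-36891 + 90 \cdot \frac{1}{166}\right) \left(-19552\right) = \left(-36891 + \frac{45}{83}\right) \left(-19552\right) = \left(- \frac{3061908}{83}\right) \left(-19552\right) = \frac{59866425216}{83}$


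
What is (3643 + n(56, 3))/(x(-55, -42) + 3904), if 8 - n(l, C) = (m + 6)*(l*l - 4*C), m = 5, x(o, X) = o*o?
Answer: -30713/6929 ≈ -4.4325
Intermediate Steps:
x(o, X) = o²
n(l, C) = 8 - 11*l² + 44*C (n(l, C) = 8 - (5 + 6)*(l*l - 4*C) = 8 - 11*(l² - 4*C) = 8 - (-44*C + 11*l²) = 8 + (-11*l² + 44*C) = 8 - 11*l² + 44*C)
(3643 + n(56, 3))/(x(-55, -42) + 3904) = (3643 + (8 - 11*56² + 44*3))/((-55)² + 3904) = (3643 + (8 - 11*3136 + 132))/(3025 + 3904) = (3643 + (8 - 34496 + 132))/6929 = (3643 - 34356)*(1/6929) = -30713*1/6929 = -30713/6929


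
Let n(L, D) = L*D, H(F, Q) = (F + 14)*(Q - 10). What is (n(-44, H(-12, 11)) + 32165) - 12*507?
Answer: 25993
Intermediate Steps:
H(F, Q) = (-10 + Q)*(14 + F) (H(F, Q) = (14 + F)*(-10 + Q) = (-10 + Q)*(14 + F))
n(L, D) = D*L
(n(-44, H(-12, 11)) + 32165) - 12*507 = ((-140 - 10*(-12) + 14*11 - 12*11)*(-44) + 32165) - 12*507 = ((-140 + 120 + 154 - 132)*(-44) + 32165) - 6084 = (2*(-44) + 32165) - 6084 = (-88 + 32165) - 6084 = 32077 - 6084 = 25993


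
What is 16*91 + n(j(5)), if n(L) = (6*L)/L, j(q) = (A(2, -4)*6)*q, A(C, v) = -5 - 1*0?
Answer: 1462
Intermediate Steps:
A(C, v) = -5 (A(C, v) = -5 + 0 = -5)
j(q) = -30*q (j(q) = (-5*6)*q = -30*q)
n(L) = 6
16*91 + n(j(5)) = 16*91 + 6 = 1456 + 6 = 1462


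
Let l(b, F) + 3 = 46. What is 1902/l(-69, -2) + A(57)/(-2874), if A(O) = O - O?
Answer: 1902/43 ≈ 44.233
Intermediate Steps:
A(O) = 0
l(b, F) = 43 (l(b, F) = -3 + 46 = 43)
1902/l(-69, -2) + A(57)/(-2874) = 1902/43 + 0/(-2874) = 1902*(1/43) + 0*(-1/2874) = 1902/43 + 0 = 1902/43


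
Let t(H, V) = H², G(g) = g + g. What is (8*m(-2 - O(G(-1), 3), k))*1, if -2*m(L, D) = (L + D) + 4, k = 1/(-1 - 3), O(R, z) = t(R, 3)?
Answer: 9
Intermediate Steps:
G(g) = 2*g
O(R, z) = R²
k = -¼ (k = 1/(-4) = -¼ ≈ -0.25000)
m(L, D) = -2 - D/2 - L/2 (m(L, D) = -((L + D) + 4)/2 = -((D + L) + 4)/2 = -(4 + D + L)/2 = -2 - D/2 - L/2)
(8*m(-2 - O(G(-1), 3), k))*1 = (8*(-2 - ½*(-¼) - (-2 - (2*(-1))²)/2))*1 = (8*(-2 + ⅛ - (-2 - 1*(-2)²)/2))*1 = (8*(-2 + ⅛ - (-2 - 1*4)/2))*1 = (8*(-2 + ⅛ - (-2 - 4)/2))*1 = (8*(-2 + ⅛ - ½*(-6)))*1 = (8*(-2 + ⅛ + 3))*1 = (8*(9/8))*1 = 9*1 = 9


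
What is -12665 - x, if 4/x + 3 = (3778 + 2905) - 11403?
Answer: -59816791/4723 ≈ -12665.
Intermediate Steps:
x = -4/4723 (x = 4/(-3 + ((3778 + 2905) - 11403)) = 4/(-3 + (6683 - 11403)) = 4/(-3 - 4720) = 4/(-4723) = 4*(-1/4723) = -4/4723 ≈ -0.00084692)
-12665 - x = -12665 - 1*(-4/4723) = -12665 + 4/4723 = -59816791/4723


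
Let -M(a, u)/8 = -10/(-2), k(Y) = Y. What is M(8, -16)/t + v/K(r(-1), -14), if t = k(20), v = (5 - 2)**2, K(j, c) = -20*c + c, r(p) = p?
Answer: -523/266 ≈ -1.9662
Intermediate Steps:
M(a, u) = -40 (M(a, u) = -(-80)/(-2) = -(-80)*(-1)/2 = -8*5 = -40)
K(j, c) = -19*c
v = 9 (v = 3**2 = 9)
t = 20
M(8, -16)/t + v/K(r(-1), -14) = -40/20 + 9/((-19*(-14))) = -40*1/20 + 9/266 = -2 + 9*(1/266) = -2 + 9/266 = -523/266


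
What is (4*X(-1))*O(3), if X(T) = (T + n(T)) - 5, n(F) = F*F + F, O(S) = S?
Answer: -72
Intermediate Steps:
n(F) = F + F² (n(F) = F² + F = F + F²)
X(T) = -5 + T + T*(1 + T) (X(T) = (T + T*(1 + T)) - 5 = -5 + T + T*(1 + T))
(4*X(-1))*O(3) = (4*(-5 - 1 - (1 - 1)))*3 = (4*(-5 - 1 - 1*0))*3 = (4*(-5 - 1 + 0))*3 = (4*(-6))*3 = -24*3 = -72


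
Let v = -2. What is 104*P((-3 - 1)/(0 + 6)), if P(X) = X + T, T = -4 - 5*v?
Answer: 1664/3 ≈ 554.67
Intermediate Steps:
T = 6 (T = -4 - 5*(-2) = -4 + 10 = 6)
P(X) = 6 + X (P(X) = X + 6 = 6 + X)
104*P((-3 - 1)/(0 + 6)) = 104*(6 + (-3 - 1)/(0 + 6)) = 104*(6 - 4/6) = 104*(6 - 4*1/6) = 104*(6 - 2/3) = 104*(16/3) = 1664/3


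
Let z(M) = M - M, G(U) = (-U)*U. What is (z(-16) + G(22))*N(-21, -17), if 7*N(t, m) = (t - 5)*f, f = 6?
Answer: 75504/7 ≈ 10786.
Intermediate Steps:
G(U) = -U²
z(M) = 0
N(t, m) = -30/7 + 6*t/7 (N(t, m) = ((t - 5)*6)/7 = ((-5 + t)*6)/7 = (-30 + 6*t)/7 = -30/7 + 6*t/7)
(z(-16) + G(22))*N(-21, -17) = (0 - 1*22²)*(-30/7 + (6/7)*(-21)) = (0 - 1*484)*(-30/7 - 18) = (0 - 484)*(-156/7) = -484*(-156/7) = 75504/7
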